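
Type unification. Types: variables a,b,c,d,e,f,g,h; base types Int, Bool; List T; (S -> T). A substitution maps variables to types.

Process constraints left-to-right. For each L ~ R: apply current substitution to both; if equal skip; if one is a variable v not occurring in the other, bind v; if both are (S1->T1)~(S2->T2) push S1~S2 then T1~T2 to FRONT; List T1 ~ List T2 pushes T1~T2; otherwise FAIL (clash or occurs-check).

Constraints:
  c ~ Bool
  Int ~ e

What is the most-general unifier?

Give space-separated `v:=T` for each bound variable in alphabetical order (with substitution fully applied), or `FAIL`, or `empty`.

Answer: c:=Bool e:=Int

Derivation:
step 1: unify c ~ Bool  [subst: {-} | 1 pending]
  bind c := Bool
step 2: unify Int ~ e  [subst: {c:=Bool} | 0 pending]
  bind e := Int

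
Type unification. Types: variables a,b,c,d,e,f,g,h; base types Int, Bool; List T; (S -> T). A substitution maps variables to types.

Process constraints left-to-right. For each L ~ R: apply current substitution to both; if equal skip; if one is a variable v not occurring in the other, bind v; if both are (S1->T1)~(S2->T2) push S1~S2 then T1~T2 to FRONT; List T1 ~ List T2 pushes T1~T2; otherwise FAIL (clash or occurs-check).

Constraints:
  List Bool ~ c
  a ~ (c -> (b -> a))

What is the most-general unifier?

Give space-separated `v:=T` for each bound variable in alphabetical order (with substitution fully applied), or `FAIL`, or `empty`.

step 1: unify List Bool ~ c  [subst: {-} | 1 pending]
  bind c := List Bool
step 2: unify a ~ (List Bool -> (b -> a))  [subst: {c:=List Bool} | 0 pending]
  occurs-check fail: a in (List Bool -> (b -> a))

Answer: FAIL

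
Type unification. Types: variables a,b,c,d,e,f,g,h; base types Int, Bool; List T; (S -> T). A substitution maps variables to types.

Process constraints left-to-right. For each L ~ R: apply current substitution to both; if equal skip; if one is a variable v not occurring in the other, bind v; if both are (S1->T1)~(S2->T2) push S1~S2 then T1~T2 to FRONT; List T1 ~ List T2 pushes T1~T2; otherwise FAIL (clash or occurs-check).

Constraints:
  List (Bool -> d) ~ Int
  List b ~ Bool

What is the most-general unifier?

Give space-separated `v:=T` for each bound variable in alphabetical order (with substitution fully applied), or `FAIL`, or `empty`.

step 1: unify List (Bool -> d) ~ Int  [subst: {-} | 1 pending]
  clash: List (Bool -> d) vs Int

Answer: FAIL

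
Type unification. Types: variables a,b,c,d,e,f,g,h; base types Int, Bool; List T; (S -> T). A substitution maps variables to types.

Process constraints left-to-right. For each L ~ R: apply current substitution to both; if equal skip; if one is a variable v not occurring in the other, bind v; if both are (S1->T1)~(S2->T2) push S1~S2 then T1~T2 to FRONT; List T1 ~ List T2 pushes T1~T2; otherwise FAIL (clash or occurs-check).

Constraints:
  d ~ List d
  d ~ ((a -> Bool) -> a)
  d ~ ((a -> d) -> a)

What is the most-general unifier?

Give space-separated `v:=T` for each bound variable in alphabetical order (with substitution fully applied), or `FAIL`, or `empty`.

step 1: unify d ~ List d  [subst: {-} | 2 pending]
  occurs-check fail: d in List d

Answer: FAIL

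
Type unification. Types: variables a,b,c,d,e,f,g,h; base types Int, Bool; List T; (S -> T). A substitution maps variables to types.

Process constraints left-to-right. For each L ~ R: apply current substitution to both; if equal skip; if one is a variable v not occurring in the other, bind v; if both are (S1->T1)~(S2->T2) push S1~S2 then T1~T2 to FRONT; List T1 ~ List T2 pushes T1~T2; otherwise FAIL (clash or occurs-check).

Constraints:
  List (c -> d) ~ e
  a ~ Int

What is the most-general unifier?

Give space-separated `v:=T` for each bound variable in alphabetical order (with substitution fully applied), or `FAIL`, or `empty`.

step 1: unify List (c -> d) ~ e  [subst: {-} | 1 pending]
  bind e := List (c -> d)
step 2: unify a ~ Int  [subst: {e:=List (c -> d)} | 0 pending]
  bind a := Int

Answer: a:=Int e:=List (c -> d)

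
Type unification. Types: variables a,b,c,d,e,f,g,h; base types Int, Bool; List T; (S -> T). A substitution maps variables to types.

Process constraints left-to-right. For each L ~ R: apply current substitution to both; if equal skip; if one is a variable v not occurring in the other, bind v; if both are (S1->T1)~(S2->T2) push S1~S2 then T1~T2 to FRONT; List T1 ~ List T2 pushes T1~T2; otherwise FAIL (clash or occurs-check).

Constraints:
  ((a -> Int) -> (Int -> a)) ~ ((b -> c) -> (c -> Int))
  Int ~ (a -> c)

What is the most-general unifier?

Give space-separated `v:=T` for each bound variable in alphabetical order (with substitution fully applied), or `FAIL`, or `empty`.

step 1: unify ((a -> Int) -> (Int -> a)) ~ ((b -> c) -> (c -> Int))  [subst: {-} | 1 pending]
  -> decompose arrow: push (a -> Int)~(b -> c), (Int -> a)~(c -> Int)
step 2: unify (a -> Int) ~ (b -> c)  [subst: {-} | 2 pending]
  -> decompose arrow: push a~b, Int~c
step 3: unify a ~ b  [subst: {-} | 3 pending]
  bind a := b
step 4: unify Int ~ c  [subst: {a:=b} | 2 pending]
  bind c := Int
step 5: unify (Int -> b) ~ (Int -> Int)  [subst: {a:=b, c:=Int} | 1 pending]
  -> decompose arrow: push Int~Int, b~Int
step 6: unify Int ~ Int  [subst: {a:=b, c:=Int} | 2 pending]
  -> identical, skip
step 7: unify b ~ Int  [subst: {a:=b, c:=Int} | 1 pending]
  bind b := Int
step 8: unify Int ~ (Int -> Int)  [subst: {a:=b, c:=Int, b:=Int} | 0 pending]
  clash: Int vs (Int -> Int)

Answer: FAIL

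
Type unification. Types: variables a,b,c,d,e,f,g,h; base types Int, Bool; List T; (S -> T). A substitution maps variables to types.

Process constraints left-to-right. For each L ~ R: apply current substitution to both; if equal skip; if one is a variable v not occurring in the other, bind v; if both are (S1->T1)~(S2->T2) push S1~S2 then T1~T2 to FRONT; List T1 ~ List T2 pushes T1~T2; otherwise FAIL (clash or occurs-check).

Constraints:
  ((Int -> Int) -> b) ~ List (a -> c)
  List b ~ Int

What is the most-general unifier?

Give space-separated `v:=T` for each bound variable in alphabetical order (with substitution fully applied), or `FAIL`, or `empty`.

Answer: FAIL

Derivation:
step 1: unify ((Int -> Int) -> b) ~ List (a -> c)  [subst: {-} | 1 pending]
  clash: ((Int -> Int) -> b) vs List (a -> c)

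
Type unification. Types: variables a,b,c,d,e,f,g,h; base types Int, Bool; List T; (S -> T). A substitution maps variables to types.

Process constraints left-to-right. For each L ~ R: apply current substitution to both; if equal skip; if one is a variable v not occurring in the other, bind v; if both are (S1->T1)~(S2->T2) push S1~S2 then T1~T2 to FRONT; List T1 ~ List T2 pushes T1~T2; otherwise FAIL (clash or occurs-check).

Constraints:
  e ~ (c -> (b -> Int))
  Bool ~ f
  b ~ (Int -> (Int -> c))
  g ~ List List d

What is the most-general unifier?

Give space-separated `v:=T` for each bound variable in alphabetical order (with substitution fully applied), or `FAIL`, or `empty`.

step 1: unify e ~ (c -> (b -> Int))  [subst: {-} | 3 pending]
  bind e := (c -> (b -> Int))
step 2: unify Bool ~ f  [subst: {e:=(c -> (b -> Int))} | 2 pending]
  bind f := Bool
step 3: unify b ~ (Int -> (Int -> c))  [subst: {e:=(c -> (b -> Int)), f:=Bool} | 1 pending]
  bind b := (Int -> (Int -> c))
step 4: unify g ~ List List d  [subst: {e:=(c -> (b -> Int)), f:=Bool, b:=(Int -> (Int -> c))} | 0 pending]
  bind g := List List d

Answer: b:=(Int -> (Int -> c)) e:=(c -> ((Int -> (Int -> c)) -> Int)) f:=Bool g:=List List d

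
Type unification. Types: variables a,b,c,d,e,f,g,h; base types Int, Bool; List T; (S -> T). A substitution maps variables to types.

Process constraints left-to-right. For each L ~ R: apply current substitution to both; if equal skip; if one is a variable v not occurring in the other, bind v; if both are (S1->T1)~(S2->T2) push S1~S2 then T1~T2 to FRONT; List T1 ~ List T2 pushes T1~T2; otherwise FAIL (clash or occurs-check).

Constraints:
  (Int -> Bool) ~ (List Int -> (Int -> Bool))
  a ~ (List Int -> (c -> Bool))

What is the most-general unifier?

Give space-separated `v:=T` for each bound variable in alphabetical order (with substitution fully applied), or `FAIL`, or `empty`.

Answer: FAIL

Derivation:
step 1: unify (Int -> Bool) ~ (List Int -> (Int -> Bool))  [subst: {-} | 1 pending]
  -> decompose arrow: push Int~List Int, Bool~(Int -> Bool)
step 2: unify Int ~ List Int  [subst: {-} | 2 pending]
  clash: Int vs List Int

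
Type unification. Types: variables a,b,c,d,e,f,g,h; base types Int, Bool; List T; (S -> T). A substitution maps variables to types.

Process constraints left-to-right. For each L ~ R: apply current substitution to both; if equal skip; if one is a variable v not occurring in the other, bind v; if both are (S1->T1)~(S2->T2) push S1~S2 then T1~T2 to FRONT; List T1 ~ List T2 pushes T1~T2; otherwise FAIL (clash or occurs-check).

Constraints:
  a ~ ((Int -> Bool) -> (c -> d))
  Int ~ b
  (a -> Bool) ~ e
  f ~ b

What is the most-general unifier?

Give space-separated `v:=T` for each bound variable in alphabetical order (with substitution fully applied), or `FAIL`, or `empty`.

step 1: unify a ~ ((Int -> Bool) -> (c -> d))  [subst: {-} | 3 pending]
  bind a := ((Int -> Bool) -> (c -> d))
step 2: unify Int ~ b  [subst: {a:=((Int -> Bool) -> (c -> d))} | 2 pending]
  bind b := Int
step 3: unify (((Int -> Bool) -> (c -> d)) -> Bool) ~ e  [subst: {a:=((Int -> Bool) -> (c -> d)), b:=Int} | 1 pending]
  bind e := (((Int -> Bool) -> (c -> d)) -> Bool)
step 4: unify f ~ Int  [subst: {a:=((Int -> Bool) -> (c -> d)), b:=Int, e:=(((Int -> Bool) -> (c -> d)) -> Bool)} | 0 pending]
  bind f := Int

Answer: a:=((Int -> Bool) -> (c -> d)) b:=Int e:=(((Int -> Bool) -> (c -> d)) -> Bool) f:=Int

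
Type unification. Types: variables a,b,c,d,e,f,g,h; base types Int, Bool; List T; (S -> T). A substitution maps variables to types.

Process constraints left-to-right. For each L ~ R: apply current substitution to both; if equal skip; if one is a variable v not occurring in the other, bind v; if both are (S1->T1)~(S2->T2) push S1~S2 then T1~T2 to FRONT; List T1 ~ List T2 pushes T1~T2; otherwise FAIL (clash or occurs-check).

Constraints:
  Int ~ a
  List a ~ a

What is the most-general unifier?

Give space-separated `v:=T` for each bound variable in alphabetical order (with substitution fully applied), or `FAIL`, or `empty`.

Answer: FAIL

Derivation:
step 1: unify Int ~ a  [subst: {-} | 1 pending]
  bind a := Int
step 2: unify List Int ~ Int  [subst: {a:=Int} | 0 pending]
  clash: List Int vs Int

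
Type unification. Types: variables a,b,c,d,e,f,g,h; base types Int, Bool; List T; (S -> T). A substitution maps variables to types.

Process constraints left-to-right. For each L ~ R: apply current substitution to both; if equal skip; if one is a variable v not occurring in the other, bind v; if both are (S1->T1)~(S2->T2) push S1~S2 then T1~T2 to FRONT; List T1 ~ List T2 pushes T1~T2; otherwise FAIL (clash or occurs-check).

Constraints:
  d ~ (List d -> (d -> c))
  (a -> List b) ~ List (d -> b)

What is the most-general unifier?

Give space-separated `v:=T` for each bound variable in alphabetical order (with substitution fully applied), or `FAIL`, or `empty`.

step 1: unify d ~ (List d -> (d -> c))  [subst: {-} | 1 pending]
  occurs-check fail: d in (List d -> (d -> c))

Answer: FAIL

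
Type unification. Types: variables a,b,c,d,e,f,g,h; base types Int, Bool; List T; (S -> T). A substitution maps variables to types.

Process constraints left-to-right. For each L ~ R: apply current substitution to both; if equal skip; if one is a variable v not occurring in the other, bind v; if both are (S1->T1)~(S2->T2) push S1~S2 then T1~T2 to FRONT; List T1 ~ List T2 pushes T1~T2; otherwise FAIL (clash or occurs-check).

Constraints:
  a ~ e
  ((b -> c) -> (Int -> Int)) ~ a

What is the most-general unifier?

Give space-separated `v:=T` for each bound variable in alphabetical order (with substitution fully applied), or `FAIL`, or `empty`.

Answer: a:=((b -> c) -> (Int -> Int)) e:=((b -> c) -> (Int -> Int))

Derivation:
step 1: unify a ~ e  [subst: {-} | 1 pending]
  bind a := e
step 2: unify ((b -> c) -> (Int -> Int)) ~ e  [subst: {a:=e} | 0 pending]
  bind e := ((b -> c) -> (Int -> Int))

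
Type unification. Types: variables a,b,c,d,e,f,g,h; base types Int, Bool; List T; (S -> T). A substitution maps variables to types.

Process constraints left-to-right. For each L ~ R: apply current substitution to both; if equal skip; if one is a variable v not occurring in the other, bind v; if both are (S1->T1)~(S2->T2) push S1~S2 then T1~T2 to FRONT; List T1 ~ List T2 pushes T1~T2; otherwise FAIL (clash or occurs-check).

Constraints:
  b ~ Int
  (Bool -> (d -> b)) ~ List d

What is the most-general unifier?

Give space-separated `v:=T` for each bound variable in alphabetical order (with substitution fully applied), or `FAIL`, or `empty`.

step 1: unify b ~ Int  [subst: {-} | 1 pending]
  bind b := Int
step 2: unify (Bool -> (d -> Int)) ~ List d  [subst: {b:=Int} | 0 pending]
  clash: (Bool -> (d -> Int)) vs List d

Answer: FAIL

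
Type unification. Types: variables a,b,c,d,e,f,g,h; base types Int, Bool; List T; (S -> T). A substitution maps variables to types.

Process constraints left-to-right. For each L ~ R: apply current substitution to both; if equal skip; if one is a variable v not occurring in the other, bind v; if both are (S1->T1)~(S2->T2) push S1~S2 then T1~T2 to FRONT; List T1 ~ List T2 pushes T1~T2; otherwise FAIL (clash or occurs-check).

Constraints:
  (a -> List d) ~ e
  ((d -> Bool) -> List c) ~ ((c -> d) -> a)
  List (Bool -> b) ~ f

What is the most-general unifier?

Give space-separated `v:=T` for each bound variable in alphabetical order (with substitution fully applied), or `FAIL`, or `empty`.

Answer: a:=List Bool c:=Bool d:=Bool e:=(List Bool -> List Bool) f:=List (Bool -> b)

Derivation:
step 1: unify (a -> List d) ~ e  [subst: {-} | 2 pending]
  bind e := (a -> List d)
step 2: unify ((d -> Bool) -> List c) ~ ((c -> d) -> a)  [subst: {e:=(a -> List d)} | 1 pending]
  -> decompose arrow: push (d -> Bool)~(c -> d), List c~a
step 3: unify (d -> Bool) ~ (c -> d)  [subst: {e:=(a -> List d)} | 2 pending]
  -> decompose arrow: push d~c, Bool~d
step 4: unify d ~ c  [subst: {e:=(a -> List d)} | 3 pending]
  bind d := c
step 5: unify Bool ~ c  [subst: {e:=(a -> List d), d:=c} | 2 pending]
  bind c := Bool
step 6: unify List Bool ~ a  [subst: {e:=(a -> List d), d:=c, c:=Bool} | 1 pending]
  bind a := List Bool
step 7: unify List (Bool -> b) ~ f  [subst: {e:=(a -> List d), d:=c, c:=Bool, a:=List Bool} | 0 pending]
  bind f := List (Bool -> b)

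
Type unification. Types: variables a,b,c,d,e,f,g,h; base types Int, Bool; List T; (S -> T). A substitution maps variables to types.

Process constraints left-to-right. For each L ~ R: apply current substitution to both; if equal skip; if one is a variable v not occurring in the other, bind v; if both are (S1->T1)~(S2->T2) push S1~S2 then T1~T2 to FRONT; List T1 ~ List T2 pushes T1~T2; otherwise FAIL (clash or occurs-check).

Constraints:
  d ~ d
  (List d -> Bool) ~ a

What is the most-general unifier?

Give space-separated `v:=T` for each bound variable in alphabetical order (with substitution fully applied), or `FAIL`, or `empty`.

Answer: a:=(List d -> Bool)

Derivation:
step 1: unify d ~ d  [subst: {-} | 1 pending]
  -> identical, skip
step 2: unify (List d -> Bool) ~ a  [subst: {-} | 0 pending]
  bind a := (List d -> Bool)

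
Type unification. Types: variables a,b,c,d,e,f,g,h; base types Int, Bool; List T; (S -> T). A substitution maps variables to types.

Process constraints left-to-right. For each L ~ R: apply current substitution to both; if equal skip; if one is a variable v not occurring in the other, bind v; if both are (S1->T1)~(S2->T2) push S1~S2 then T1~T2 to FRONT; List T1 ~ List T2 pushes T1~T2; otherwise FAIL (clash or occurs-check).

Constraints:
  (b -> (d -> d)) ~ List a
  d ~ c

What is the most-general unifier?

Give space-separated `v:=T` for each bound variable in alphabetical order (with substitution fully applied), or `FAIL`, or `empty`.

Answer: FAIL

Derivation:
step 1: unify (b -> (d -> d)) ~ List a  [subst: {-} | 1 pending]
  clash: (b -> (d -> d)) vs List a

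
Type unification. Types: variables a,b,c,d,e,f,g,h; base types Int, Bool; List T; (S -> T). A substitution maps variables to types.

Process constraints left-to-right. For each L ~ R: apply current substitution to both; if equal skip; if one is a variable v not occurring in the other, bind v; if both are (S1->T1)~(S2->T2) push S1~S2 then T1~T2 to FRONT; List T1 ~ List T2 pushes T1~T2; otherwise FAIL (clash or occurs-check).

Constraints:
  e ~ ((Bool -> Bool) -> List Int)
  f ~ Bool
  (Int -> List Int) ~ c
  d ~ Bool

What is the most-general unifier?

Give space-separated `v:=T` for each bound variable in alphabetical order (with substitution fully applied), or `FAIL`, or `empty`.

Answer: c:=(Int -> List Int) d:=Bool e:=((Bool -> Bool) -> List Int) f:=Bool

Derivation:
step 1: unify e ~ ((Bool -> Bool) -> List Int)  [subst: {-} | 3 pending]
  bind e := ((Bool -> Bool) -> List Int)
step 2: unify f ~ Bool  [subst: {e:=((Bool -> Bool) -> List Int)} | 2 pending]
  bind f := Bool
step 3: unify (Int -> List Int) ~ c  [subst: {e:=((Bool -> Bool) -> List Int), f:=Bool} | 1 pending]
  bind c := (Int -> List Int)
step 4: unify d ~ Bool  [subst: {e:=((Bool -> Bool) -> List Int), f:=Bool, c:=(Int -> List Int)} | 0 pending]
  bind d := Bool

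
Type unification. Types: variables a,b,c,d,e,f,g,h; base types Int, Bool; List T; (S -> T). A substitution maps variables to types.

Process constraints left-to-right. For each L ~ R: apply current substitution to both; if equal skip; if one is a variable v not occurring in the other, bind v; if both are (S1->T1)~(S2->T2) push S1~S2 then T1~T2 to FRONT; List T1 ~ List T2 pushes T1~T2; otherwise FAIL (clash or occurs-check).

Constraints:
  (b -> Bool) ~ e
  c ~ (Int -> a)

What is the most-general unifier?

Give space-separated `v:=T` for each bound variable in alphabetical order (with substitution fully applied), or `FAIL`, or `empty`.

step 1: unify (b -> Bool) ~ e  [subst: {-} | 1 pending]
  bind e := (b -> Bool)
step 2: unify c ~ (Int -> a)  [subst: {e:=(b -> Bool)} | 0 pending]
  bind c := (Int -> a)

Answer: c:=(Int -> a) e:=(b -> Bool)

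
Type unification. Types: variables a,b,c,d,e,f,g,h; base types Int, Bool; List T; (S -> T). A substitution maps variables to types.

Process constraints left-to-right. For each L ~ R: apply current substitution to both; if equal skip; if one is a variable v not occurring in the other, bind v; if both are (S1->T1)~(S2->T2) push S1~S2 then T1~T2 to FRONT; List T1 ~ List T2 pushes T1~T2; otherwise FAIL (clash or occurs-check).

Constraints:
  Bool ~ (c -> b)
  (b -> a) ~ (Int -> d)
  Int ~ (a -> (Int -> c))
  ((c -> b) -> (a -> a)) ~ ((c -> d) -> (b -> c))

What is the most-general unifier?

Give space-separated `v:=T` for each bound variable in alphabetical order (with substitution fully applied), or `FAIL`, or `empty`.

Answer: FAIL

Derivation:
step 1: unify Bool ~ (c -> b)  [subst: {-} | 3 pending]
  clash: Bool vs (c -> b)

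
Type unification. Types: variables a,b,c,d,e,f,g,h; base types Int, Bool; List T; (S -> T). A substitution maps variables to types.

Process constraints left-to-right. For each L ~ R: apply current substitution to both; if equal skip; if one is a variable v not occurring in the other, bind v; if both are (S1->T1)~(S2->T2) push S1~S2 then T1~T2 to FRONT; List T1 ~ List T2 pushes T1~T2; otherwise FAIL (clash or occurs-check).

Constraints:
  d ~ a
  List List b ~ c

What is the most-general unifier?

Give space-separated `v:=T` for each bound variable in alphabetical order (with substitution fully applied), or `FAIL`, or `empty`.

Answer: c:=List List b d:=a

Derivation:
step 1: unify d ~ a  [subst: {-} | 1 pending]
  bind d := a
step 2: unify List List b ~ c  [subst: {d:=a} | 0 pending]
  bind c := List List b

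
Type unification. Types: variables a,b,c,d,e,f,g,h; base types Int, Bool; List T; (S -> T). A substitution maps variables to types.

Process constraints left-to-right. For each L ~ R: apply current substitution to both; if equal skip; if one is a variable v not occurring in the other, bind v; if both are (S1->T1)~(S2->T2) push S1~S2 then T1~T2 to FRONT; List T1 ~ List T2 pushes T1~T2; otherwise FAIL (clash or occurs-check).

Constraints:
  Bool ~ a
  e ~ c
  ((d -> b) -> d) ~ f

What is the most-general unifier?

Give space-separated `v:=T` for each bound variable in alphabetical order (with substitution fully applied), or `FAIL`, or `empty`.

step 1: unify Bool ~ a  [subst: {-} | 2 pending]
  bind a := Bool
step 2: unify e ~ c  [subst: {a:=Bool} | 1 pending]
  bind e := c
step 3: unify ((d -> b) -> d) ~ f  [subst: {a:=Bool, e:=c} | 0 pending]
  bind f := ((d -> b) -> d)

Answer: a:=Bool e:=c f:=((d -> b) -> d)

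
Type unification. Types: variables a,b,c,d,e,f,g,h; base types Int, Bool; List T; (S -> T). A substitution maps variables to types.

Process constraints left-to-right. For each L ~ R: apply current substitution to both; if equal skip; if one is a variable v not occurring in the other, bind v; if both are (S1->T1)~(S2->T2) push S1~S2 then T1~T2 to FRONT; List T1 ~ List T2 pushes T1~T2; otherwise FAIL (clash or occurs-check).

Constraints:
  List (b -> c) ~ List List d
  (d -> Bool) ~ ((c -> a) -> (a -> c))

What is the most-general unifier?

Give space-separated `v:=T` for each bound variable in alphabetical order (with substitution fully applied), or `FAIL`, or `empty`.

Answer: FAIL

Derivation:
step 1: unify List (b -> c) ~ List List d  [subst: {-} | 1 pending]
  -> decompose List: push (b -> c)~List d
step 2: unify (b -> c) ~ List d  [subst: {-} | 1 pending]
  clash: (b -> c) vs List d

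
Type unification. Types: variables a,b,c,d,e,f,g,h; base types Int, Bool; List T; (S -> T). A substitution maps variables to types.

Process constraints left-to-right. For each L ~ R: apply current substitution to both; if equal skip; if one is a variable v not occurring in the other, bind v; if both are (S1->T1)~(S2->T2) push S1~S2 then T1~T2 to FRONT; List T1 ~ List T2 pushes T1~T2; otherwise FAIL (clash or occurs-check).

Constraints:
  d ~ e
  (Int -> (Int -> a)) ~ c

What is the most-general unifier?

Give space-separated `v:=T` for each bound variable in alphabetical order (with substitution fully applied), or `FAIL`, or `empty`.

Answer: c:=(Int -> (Int -> a)) d:=e

Derivation:
step 1: unify d ~ e  [subst: {-} | 1 pending]
  bind d := e
step 2: unify (Int -> (Int -> a)) ~ c  [subst: {d:=e} | 0 pending]
  bind c := (Int -> (Int -> a))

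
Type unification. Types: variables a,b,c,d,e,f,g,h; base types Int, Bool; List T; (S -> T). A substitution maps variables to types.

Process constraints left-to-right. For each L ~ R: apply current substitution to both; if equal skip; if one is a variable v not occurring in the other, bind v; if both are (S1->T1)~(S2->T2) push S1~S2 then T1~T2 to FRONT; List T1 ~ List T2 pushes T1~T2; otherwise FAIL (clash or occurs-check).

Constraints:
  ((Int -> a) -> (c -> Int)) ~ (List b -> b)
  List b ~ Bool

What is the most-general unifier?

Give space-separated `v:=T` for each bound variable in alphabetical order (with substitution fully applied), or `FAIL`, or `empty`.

Answer: FAIL

Derivation:
step 1: unify ((Int -> a) -> (c -> Int)) ~ (List b -> b)  [subst: {-} | 1 pending]
  -> decompose arrow: push (Int -> a)~List b, (c -> Int)~b
step 2: unify (Int -> a) ~ List b  [subst: {-} | 2 pending]
  clash: (Int -> a) vs List b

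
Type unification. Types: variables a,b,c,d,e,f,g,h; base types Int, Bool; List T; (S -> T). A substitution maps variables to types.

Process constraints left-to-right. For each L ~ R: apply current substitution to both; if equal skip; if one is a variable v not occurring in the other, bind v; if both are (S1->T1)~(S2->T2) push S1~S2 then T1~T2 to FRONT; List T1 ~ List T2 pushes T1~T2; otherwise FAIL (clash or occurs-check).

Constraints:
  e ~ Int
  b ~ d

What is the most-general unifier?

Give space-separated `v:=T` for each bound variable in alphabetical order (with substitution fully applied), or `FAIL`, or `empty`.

step 1: unify e ~ Int  [subst: {-} | 1 pending]
  bind e := Int
step 2: unify b ~ d  [subst: {e:=Int} | 0 pending]
  bind b := d

Answer: b:=d e:=Int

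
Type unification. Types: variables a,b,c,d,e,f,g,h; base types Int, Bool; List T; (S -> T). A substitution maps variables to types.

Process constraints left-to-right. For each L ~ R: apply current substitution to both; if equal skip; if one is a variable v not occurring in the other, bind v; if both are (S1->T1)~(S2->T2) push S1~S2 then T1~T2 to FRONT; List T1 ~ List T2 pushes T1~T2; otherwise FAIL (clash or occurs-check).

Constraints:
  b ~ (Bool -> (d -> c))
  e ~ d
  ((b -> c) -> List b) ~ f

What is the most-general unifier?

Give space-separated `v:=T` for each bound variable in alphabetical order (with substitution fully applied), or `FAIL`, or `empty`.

Answer: b:=(Bool -> (d -> c)) e:=d f:=(((Bool -> (d -> c)) -> c) -> List (Bool -> (d -> c)))

Derivation:
step 1: unify b ~ (Bool -> (d -> c))  [subst: {-} | 2 pending]
  bind b := (Bool -> (d -> c))
step 2: unify e ~ d  [subst: {b:=(Bool -> (d -> c))} | 1 pending]
  bind e := d
step 3: unify (((Bool -> (d -> c)) -> c) -> List (Bool -> (d -> c))) ~ f  [subst: {b:=(Bool -> (d -> c)), e:=d} | 0 pending]
  bind f := (((Bool -> (d -> c)) -> c) -> List (Bool -> (d -> c)))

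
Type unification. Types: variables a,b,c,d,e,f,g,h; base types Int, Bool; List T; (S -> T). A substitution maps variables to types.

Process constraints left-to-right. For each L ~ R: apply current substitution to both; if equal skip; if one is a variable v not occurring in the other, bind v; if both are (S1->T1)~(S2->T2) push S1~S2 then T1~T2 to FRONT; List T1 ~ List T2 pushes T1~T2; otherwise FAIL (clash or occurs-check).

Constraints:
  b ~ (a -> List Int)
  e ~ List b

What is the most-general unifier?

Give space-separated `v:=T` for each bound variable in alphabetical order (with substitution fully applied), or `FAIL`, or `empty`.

step 1: unify b ~ (a -> List Int)  [subst: {-} | 1 pending]
  bind b := (a -> List Int)
step 2: unify e ~ List (a -> List Int)  [subst: {b:=(a -> List Int)} | 0 pending]
  bind e := List (a -> List Int)

Answer: b:=(a -> List Int) e:=List (a -> List Int)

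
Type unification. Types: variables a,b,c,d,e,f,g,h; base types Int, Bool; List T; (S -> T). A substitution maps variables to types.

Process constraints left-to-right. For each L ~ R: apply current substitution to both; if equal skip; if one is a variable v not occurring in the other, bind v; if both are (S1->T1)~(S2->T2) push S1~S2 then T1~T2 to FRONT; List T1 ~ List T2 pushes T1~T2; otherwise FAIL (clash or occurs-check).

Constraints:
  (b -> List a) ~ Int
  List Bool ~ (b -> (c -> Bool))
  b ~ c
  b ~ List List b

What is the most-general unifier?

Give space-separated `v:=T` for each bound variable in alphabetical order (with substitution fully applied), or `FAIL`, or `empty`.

Answer: FAIL

Derivation:
step 1: unify (b -> List a) ~ Int  [subst: {-} | 3 pending]
  clash: (b -> List a) vs Int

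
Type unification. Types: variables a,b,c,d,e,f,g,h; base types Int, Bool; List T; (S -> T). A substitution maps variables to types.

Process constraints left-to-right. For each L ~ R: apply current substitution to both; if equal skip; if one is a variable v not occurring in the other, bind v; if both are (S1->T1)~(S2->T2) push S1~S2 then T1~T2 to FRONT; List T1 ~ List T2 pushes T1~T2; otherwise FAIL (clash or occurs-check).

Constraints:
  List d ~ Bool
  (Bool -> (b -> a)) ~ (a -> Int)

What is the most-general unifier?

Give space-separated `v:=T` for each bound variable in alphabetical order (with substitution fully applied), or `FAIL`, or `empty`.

step 1: unify List d ~ Bool  [subst: {-} | 1 pending]
  clash: List d vs Bool

Answer: FAIL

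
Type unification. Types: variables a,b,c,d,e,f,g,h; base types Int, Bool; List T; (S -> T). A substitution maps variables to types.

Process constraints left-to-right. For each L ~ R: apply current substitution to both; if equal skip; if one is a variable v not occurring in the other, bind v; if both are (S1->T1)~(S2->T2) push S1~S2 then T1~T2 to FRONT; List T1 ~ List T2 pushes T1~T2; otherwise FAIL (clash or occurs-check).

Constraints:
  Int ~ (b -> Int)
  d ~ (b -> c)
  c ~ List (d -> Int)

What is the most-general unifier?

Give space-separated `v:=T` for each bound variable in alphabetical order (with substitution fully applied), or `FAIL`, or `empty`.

step 1: unify Int ~ (b -> Int)  [subst: {-} | 2 pending]
  clash: Int vs (b -> Int)

Answer: FAIL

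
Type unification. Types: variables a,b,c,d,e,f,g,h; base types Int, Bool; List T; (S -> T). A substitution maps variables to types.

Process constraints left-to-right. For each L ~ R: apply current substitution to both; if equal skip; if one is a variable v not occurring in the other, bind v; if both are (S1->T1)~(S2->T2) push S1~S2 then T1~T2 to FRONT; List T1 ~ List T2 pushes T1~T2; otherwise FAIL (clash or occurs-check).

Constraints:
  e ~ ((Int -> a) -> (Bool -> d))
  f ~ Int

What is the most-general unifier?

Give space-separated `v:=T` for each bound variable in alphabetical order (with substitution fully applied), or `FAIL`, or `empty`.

Answer: e:=((Int -> a) -> (Bool -> d)) f:=Int

Derivation:
step 1: unify e ~ ((Int -> a) -> (Bool -> d))  [subst: {-} | 1 pending]
  bind e := ((Int -> a) -> (Bool -> d))
step 2: unify f ~ Int  [subst: {e:=((Int -> a) -> (Bool -> d))} | 0 pending]
  bind f := Int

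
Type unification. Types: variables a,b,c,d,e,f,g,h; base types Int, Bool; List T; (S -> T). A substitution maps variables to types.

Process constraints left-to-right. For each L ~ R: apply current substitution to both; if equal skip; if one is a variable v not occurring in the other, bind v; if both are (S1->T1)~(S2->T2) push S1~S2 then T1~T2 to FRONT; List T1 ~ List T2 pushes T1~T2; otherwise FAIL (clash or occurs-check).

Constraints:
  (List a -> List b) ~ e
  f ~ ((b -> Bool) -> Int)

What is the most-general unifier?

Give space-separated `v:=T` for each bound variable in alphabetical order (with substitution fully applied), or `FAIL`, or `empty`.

Answer: e:=(List a -> List b) f:=((b -> Bool) -> Int)

Derivation:
step 1: unify (List a -> List b) ~ e  [subst: {-} | 1 pending]
  bind e := (List a -> List b)
step 2: unify f ~ ((b -> Bool) -> Int)  [subst: {e:=(List a -> List b)} | 0 pending]
  bind f := ((b -> Bool) -> Int)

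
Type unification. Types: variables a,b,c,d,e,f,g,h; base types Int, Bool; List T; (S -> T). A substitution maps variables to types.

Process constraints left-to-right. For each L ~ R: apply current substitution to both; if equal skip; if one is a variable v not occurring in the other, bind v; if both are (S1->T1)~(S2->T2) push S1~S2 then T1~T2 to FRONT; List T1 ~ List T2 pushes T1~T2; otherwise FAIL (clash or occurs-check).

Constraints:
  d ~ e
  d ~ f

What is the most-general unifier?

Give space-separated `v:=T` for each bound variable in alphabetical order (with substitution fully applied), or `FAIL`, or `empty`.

Answer: d:=f e:=f

Derivation:
step 1: unify d ~ e  [subst: {-} | 1 pending]
  bind d := e
step 2: unify e ~ f  [subst: {d:=e} | 0 pending]
  bind e := f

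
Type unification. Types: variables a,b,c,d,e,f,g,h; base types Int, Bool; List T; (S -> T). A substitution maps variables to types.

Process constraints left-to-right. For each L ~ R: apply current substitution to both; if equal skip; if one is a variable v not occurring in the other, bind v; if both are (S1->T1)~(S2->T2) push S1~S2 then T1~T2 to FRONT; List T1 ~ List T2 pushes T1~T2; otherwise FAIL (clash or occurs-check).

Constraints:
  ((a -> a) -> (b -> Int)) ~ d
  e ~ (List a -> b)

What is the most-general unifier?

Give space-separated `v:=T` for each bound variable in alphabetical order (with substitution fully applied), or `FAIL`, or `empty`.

step 1: unify ((a -> a) -> (b -> Int)) ~ d  [subst: {-} | 1 pending]
  bind d := ((a -> a) -> (b -> Int))
step 2: unify e ~ (List a -> b)  [subst: {d:=((a -> a) -> (b -> Int))} | 0 pending]
  bind e := (List a -> b)

Answer: d:=((a -> a) -> (b -> Int)) e:=(List a -> b)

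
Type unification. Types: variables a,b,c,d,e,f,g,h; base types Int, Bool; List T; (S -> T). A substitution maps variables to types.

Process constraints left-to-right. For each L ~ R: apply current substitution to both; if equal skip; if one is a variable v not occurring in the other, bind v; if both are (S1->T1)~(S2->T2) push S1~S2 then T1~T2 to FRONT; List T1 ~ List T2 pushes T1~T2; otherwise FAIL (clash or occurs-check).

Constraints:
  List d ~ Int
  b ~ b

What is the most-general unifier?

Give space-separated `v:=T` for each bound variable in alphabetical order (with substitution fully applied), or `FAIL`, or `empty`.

step 1: unify List d ~ Int  [subst: {-} | 1 pending]
  clash: List d vs Int

Answer: FAIL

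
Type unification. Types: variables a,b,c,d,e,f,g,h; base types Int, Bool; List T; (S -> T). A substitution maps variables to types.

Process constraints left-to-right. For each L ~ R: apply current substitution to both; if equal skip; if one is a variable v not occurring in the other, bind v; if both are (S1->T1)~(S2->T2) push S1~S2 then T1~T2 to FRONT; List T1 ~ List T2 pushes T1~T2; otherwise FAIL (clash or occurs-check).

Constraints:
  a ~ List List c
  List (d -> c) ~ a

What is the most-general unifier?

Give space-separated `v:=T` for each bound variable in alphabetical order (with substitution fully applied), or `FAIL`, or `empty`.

Answer: FAIL

Derivation:
step 1: unify a ~ List List c  [subst: {-} | 1 pending]
  bind a := List List c
step 2: unify List (d -> c) ~ List List c  [subst: {a:=List List c} | 0 pending]
  -> decompose List: push (d -> c)~List c
step 3: unify (d -> c) ~ List c  [subst: {a:=List List c} | 0 pending]
  clash: (d -> c) vs List c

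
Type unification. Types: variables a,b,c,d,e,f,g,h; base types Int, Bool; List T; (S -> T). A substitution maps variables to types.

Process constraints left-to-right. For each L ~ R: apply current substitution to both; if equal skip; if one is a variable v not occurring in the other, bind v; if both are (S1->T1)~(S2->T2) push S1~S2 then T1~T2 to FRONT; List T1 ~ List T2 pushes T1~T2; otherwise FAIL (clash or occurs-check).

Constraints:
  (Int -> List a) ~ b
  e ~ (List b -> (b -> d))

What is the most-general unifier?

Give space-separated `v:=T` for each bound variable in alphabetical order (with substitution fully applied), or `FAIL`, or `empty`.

Answer: b:=(Int -> List a) e:=(List (Int -> List a) -> ((Int -> List a) -> d))

Derivation:
step 1: unify (Int -> List a) ~ b  [subst: {-} | 1 pending]
  bind b := (Int -> List a)
step 2: unify e ~ (List (Int -> List a) -> ((Int -> List a) -> d))  [subst: {b:=(Int -> List a)} | 0 pending]
  bind e := (List (Int -> List a) -> ((Int -> List a) -> d))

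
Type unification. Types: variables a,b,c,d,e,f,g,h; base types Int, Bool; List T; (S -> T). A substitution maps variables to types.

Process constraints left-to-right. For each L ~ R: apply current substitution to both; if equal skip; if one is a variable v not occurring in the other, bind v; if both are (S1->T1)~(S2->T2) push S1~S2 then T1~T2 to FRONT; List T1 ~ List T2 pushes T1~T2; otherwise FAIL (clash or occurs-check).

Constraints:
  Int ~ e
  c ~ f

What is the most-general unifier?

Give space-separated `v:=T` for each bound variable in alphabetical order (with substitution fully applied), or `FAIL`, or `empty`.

Answer: c:=f e:=Int

Derivation:
step 1: unify Int ~ e  [subst: {-} | 1 pending]
  bind e := Int
step 2: unify c ~ f  [subst: {e:=Int} | 0 pending]
  bind c := f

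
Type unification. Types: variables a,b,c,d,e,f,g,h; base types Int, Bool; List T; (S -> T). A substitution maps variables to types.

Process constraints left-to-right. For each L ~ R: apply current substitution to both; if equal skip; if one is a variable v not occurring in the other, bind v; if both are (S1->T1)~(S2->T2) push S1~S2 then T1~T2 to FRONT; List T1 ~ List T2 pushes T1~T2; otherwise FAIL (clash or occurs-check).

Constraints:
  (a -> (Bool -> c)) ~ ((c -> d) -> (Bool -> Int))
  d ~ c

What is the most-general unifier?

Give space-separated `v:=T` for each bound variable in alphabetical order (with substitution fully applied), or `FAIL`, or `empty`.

Answer: a:=(Int -> Int) c:=Int d:=Int

Derivation:
step 1: unify (a -> (Bool -> c)) ~ ((c -> d) -> (Bool -> Int))  [subst: {-} | 1 pending]
  -> decompose arrow: push a~(c -> d), (Bool -> c)~(Bool -> Int)
step 2: unify a ~ (c -> d)  [subst: {-} | 2 pending]
  bind a := (c -> d)
step 3: unify (Bool -> c) ~ (Bool -> Int)  [subst: {a:=(c -> d)} | 1 pending]
  -> decompose arrow: push Bool~Bool, c~Int
step 4: unify Bool ~ Bool  [subst: {a:=(c -> d)} | 2 pending]
  -> identical, skip
step 5: unify c ~ Int  [subst: {a:=(c -> d)} | 1 pending]
  bind c := Int
step 6: unify d ~ Int  [subst: {a:=(c -> d), c:=Int} | 0 pending]
  bind d := Int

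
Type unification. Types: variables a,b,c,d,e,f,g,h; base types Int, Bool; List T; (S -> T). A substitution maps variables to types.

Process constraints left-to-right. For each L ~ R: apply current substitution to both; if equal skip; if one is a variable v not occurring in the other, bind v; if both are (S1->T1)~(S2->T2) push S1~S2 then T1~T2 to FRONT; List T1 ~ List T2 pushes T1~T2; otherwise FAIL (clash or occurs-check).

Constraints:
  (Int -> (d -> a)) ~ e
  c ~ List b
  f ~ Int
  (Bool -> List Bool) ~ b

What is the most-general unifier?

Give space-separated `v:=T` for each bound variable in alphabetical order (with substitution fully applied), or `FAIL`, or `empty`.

step 1: unify (Int -> (d -> a)) ~ e  [subst: {-} | 3 pending]
  bind e := (Int -> (d -> a))
step 2: unify c ~ List b  [subst: {e:=(Int -> (d -> a))} | 2 pending]
  bind c := List b
step 3: unify f ~ Int  [subst: {e:=(Int -> (d -> a)), c:=List b} | 1 pending]
  bind f := Int
step 4: unify (Bool -> List Bool) ~ b  [subst: {e:=(Int -> (d -> a)), c:=List b, f:=Int} | 0 pending]
  bind b := (Bool -> List Bool)

Answer: b:=(Bool -> List Bool) c:=List (Bool -> List Bool) e:=(Int -> (d -> a)) f:=Int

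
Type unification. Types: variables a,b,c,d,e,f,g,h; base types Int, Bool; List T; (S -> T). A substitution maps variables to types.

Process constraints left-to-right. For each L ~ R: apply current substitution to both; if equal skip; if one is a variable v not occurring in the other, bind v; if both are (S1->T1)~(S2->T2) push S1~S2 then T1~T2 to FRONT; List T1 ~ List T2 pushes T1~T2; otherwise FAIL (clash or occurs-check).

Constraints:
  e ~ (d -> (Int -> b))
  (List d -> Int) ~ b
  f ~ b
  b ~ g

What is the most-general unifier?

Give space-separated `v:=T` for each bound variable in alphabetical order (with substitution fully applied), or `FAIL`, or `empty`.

Answer: b:=(List d -> Int) e:=(d -> (Int -> (List d -> Int))) f:=(List d -> Int) g:=(List d -> Int)

Derivation:
step 1: unify e ~ (d -> (Int -> b))  [subst: {-} | 3 pending]
  bind e := (d -> (Int -> b))
step 2: unify (List d -> Int) ~ b  [subst: {e:=(d -> (Int -> b))} | 2 pending]
  bind b := (List d -> Int)
step 3: unify f ~ (List d -> Int)  [subst: {e:=(d -> (Int -> b)), b:=(List d -> Int)} | 1 pending]
  bind f := (List d -> Int)
step 4: unify (List d -> Int) ~ g  [subst: {e:=(d -> (Int -> b)), b:=(List d -> Int), f:=(List d -> Int)} | 0 pending]
  bind g := (List d -> Int)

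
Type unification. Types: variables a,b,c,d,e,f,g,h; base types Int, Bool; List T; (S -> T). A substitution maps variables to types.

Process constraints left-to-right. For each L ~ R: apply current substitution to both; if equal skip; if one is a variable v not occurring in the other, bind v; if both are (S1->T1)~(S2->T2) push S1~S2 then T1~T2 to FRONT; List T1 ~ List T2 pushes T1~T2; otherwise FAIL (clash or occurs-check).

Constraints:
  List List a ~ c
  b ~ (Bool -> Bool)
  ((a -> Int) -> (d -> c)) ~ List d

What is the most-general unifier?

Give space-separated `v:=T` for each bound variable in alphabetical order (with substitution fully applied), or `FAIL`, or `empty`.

Answer: FAIL

Derivation:
step 1: unify List List a ~ c  [subst: {-} | 2 pending]
  bind c := List List a
step 2: unify b ~ (Bool -> Bool)  [subst: {c:=List List a} | 1 pending]
  bind b := (Bool -> Bool)
step 3: unify ((a -> Int) -> (d -> List List a)) ~ List d  [subst: {c:=List List a, b:=(Bool -> Bool)} | 0 pending]
  clash: ((a -> Int) -> (d -> List List a)) vs List d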